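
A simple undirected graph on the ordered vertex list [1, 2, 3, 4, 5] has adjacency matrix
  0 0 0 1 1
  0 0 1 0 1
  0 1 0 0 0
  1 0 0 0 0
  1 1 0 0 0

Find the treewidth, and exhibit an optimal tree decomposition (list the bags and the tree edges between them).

Treewidth 1.
Bags: B1 = {2, 3}  B2 = {2, 5}  B3 = {1, 5}  B4 = {1, 4}
Tree: B1–B2, B2–B3, B3–B4

Each bag holds 2 vertices, so the decomposition has width 1, which upper-bounds the treewidth. Any graph with an edge has treewidth ≥ 1, and G has the edge 3–2. Combining the bounds, tw(G) = 1.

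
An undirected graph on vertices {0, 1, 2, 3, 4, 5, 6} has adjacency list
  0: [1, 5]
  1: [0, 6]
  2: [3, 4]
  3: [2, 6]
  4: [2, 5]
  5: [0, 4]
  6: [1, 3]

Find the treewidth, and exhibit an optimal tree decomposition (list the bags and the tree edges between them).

Treewidth 2.
Bags: B1 = {2, 3, 4}  B2 = {3, 4, 5}  B3 = {0, 3, 5}  B4 = {0, 1, 3}  B5 = {1, 3, 6}
Tree: B1–B2, B2–B3, B3–B4, B4–B5

Every bag has size at most 3, so the width is 3 − 1 = 2 and tw(G) ≤ 2. The edges 3–2–4–5–0–1–6–3 form a cycle, so G is not a tree and its treewidth is at least 2. Combining the bounds, tw(G) = 2.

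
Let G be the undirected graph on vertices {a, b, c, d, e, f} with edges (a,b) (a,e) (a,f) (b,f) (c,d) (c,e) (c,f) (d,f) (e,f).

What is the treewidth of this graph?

2

A width-2 tree decomposition is:
Bags: B1 = {a, b, f}  B2 = {a, e, f}  B3 = {c, e, f}  B4 = {c, d, f}
Tree: B1–B2, B2–B3, B3–B4
Every bag has size at most 3, so the width is 3 − 1 = 2 and tw(G) ≤ 2. For the lower bound, the 3 vertices {c, d, f} are pairwise adjacent, and any tree decomposition puts a clique entirely inside one bag — forcing width ≥ 2. Combining the bounds, tw(G) = 2.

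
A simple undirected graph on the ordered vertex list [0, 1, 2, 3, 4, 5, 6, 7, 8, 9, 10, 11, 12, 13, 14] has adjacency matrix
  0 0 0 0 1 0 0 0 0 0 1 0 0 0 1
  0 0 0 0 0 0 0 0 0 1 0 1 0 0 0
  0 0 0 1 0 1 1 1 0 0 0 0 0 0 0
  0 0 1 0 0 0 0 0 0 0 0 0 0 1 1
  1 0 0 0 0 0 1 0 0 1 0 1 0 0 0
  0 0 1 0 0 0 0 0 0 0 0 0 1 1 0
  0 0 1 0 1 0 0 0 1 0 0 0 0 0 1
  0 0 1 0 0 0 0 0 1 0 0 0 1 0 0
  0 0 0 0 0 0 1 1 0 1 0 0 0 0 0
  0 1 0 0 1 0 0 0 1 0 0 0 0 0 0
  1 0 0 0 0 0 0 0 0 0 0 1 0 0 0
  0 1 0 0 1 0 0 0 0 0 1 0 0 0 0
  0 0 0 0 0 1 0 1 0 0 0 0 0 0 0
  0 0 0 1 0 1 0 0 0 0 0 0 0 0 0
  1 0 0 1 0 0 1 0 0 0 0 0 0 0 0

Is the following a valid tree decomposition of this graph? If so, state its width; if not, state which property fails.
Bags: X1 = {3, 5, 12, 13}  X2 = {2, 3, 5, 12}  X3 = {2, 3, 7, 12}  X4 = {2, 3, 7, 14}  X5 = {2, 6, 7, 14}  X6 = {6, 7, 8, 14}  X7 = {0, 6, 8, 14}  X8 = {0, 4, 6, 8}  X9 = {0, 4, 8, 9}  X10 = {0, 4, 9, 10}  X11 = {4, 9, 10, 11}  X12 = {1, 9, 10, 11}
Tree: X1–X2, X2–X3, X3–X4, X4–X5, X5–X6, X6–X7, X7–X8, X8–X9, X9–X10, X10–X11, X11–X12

Every vertex of G appears in some bag (union = {0, 1, 2, 3, 4, 5, 6, 7, 8, 9, 10, 11, 12, 13, 14}); every edge is covered by a bag; and for each vertex v the set of bags containing v is connected in the bag tree. The decomposition is therefore valid. The largest bag has 4 vertices, so the width is 3.

Yes; width 3.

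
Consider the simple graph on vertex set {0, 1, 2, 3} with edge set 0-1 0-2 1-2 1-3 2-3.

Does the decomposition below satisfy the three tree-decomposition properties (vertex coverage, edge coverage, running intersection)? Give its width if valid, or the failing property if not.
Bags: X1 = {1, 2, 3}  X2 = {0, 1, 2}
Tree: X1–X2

Every vertex of G appears in some bag (union = {0, 1, 2, 3}); every edge is covered by a bag; and for each vertex v the set of bags containing v is connected in the bag tree. The decomposition is therefore valid. The largest bag has 3 vertices, so the width is 2.

Yes; width 2.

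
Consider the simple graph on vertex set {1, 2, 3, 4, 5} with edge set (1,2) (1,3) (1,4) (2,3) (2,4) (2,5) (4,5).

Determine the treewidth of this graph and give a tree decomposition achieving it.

Treewidth 2.
One optimal decomposition is:
Bags: B1 = {2, 4, 5}  B2 = {1, 2, 4}  B3 = {1, 2, 3}
Tree: B1–B2, B2–B3

Every bag has size at most 3, so the width is 3 − 1 = 2 and tw(G) ≤ 2. For the lower bound, the 3 vertices {1, 2, 3} are pairwise adjacent, and any tree decomposition puts a clique entirely inside one bag — forcing width ≥ 2. Combining the bounds, tw(G) = 2.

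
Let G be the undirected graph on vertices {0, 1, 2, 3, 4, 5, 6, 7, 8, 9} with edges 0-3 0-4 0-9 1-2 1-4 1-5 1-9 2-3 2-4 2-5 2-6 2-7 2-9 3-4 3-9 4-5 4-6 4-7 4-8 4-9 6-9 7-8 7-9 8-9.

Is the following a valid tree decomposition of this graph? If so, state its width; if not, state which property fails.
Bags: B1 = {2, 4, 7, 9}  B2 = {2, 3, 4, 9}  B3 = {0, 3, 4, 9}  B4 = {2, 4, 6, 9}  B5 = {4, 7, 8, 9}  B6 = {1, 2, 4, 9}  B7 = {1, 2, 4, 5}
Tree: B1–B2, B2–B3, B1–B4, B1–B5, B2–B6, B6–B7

Vertex coverage: the bags together contain {0, 1, 2, 3, 4, 5, 6, 7, 8, 9}, the full vertex set. Edge coverage: each edge of G has both endpoints in at least one bag. Running intersection: for every vertex, the bags containing it form a connected subtree. All three properties hold, so this is a valid tree decomposition of width max|bag| − 1 = 3, and hence tw(G) ≤ 3.

Yes; width 3.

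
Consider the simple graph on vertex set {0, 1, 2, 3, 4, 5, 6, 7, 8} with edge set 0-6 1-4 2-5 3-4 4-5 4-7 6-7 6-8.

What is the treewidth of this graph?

A width-1 tree decomposition is:
Bags: B1 = {6, 8}  B2 = {0, 6}  B3 = {6, 7}  B4 = {4, 7}  B5 = {3, 4}  B6 = {1, 4}  B7 = {4, 5}  B8 = {2, 5}
Tree: B1–B2, B1–B3, B3–B4, B4–B5, B4–B6, B6–B7, B7–B8
Every bag has size at most 2, so the width is 2 − 1 = 1 and tw(G) ≤ 1. Since G has at least one edge (e.g. 6–8), it is not an edgeless graph, so tw(G) ≥ 1. Combining the bounds, tw(G) = 1.

1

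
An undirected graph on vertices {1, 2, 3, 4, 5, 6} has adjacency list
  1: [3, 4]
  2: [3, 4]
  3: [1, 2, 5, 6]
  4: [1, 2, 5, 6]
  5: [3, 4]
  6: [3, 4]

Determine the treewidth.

2

A width-2 tree decomposition is:
Bags: B1 = {3, 4, 6}  B2 = {2, 3, 4}  B3 = {3, 4, 5}  B4 = {1, 3, 4}
Tree: B1–B2, B2–B3, B3–B4
Every bag has size at most 3, so the width is 3 − 1 = 2 and tw(G) ≤ 2. The edges 3–6–4–2–3 form a cycle, so G is not a tree and its treewidth is at least 2. Therefore the treewidth is 2.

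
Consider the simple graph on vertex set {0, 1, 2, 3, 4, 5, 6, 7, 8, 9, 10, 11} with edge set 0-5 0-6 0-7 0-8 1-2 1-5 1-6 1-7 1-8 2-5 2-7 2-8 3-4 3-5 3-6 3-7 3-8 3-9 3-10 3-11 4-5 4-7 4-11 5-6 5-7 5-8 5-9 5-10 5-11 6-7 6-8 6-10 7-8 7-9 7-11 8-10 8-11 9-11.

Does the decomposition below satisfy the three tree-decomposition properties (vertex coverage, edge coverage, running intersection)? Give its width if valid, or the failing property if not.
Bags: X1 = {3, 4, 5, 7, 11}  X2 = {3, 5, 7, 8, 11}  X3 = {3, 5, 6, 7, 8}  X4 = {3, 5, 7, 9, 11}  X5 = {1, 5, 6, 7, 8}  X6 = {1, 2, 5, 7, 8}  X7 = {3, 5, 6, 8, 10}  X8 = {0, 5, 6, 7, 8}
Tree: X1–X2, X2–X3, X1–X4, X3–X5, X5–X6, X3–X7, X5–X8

Yes; width 4.

Vertex coverage: the bags together contain {0, 1, 2, 3, 4, 5, 6, 7, 8, 9, 10, 11}, the full vertex set. Edge coverage: each edge of G has both endpoints in at least one bag. Running intersection: for every vertex, the bags containing it form a connected subtree. All three properties hold, so this is a valid tree decomposition of width max|bag| − 1 = 4, and hence tw(G) ≤ 4.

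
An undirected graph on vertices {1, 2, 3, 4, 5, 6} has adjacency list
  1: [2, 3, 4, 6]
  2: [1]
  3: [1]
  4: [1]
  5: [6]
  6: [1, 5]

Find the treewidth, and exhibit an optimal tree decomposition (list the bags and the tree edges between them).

Treewidth 1.
One optimal decomposition is:
Bags: B1 = {1, 4}  B2 = {1, 6}  B3 = {1, 3}  B4 = {5, 6}  B5 = {1, 2}
Tree: B1–B2, B1–B3, B2–B4, B2–B5

Every bag has size at most 2, so the width is 2 − 1 = 1 and tw(G) ≤ 1. G has an edge, so its treewidth is at least 1. Therefore the treewidth is 1.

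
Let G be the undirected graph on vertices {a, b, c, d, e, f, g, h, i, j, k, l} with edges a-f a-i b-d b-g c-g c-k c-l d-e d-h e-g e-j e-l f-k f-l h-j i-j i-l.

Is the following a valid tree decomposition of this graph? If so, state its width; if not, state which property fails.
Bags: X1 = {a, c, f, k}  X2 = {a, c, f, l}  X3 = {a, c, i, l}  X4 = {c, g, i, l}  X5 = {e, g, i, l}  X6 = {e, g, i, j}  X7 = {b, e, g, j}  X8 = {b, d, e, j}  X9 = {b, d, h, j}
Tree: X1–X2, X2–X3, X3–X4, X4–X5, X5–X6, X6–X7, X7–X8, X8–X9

Vertex coverage: the bags together contain {a, b, c, d, e, f, g, h, i, j, k, l}, the full vertex set. Edge coverage: each edge of G has both endpoints in at least one bag. Running intersection: for every vertex, the bags containing it form a connected subtree. All three properties hold, so this is a valid tree decomposition of width max|bag| − 1 = 3, and hence tw(G) ≤ 3.

Yes; width 3.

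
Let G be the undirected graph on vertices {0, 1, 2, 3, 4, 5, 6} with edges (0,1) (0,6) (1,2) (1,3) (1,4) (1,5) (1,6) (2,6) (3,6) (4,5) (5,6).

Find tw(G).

2

A width-2 tree decomposition is:
Bags: B1 = {1, 5, 6}  B2 = {0, 1, 6}  B3 = {1, 3, 6}  B4 = {1, 2, 6}  B5 = {1, 4, 5}
Tree: B1–B2, B2–B3, B1–B4, B1–B5
The largest bag has 3 vertices, giving width 2; this decomposition certifies tw(G) ≤ 2. Conversely, {1, 4, 5} is a clique of size 3, and the vertices of any clique must share a bag in every tree decomposition; so some bag has ≥ 3 vertices and tw(G) ≥ 2. Therefore the treewidth is 2.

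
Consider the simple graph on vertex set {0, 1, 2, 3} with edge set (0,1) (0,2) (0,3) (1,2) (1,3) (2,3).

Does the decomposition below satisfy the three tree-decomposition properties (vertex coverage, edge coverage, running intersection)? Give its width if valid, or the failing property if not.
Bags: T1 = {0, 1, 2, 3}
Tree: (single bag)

Yes; width 3.

Vertex coverage: the bags together contain {0, 1, 2, 3}, the full vertex set. Edge coverage: each edge of G has both endpoints in at least one bag. Running intersection: for every vertex, the bags containing it form a connected subtree. All three properties hold, so this is a valid tree decomposition of width max|bag| − 1 = 3, and hence tw(G) ≤ 3.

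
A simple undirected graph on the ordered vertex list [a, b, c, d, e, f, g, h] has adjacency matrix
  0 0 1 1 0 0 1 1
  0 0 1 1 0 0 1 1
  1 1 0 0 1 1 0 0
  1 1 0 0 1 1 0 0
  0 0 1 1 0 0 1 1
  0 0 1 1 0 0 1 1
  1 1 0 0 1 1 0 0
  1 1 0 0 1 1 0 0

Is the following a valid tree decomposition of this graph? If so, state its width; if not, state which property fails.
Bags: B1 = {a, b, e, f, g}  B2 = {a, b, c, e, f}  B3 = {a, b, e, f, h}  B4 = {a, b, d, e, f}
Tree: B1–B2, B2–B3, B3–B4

Vertex coverage: the bags together contain {a, b, c, d, e, f, g, h}, the full vertex set. Edge coverage: each edge of G has both endpoints in at least one bag. Running intersection: for every vertex, the bags containing it form a connected subtree. All three properties hold, so this is a valid tree decomposition of width max|bag| − 1 = 4, and hence tw(G) ≤ 4.

Yes; width 4.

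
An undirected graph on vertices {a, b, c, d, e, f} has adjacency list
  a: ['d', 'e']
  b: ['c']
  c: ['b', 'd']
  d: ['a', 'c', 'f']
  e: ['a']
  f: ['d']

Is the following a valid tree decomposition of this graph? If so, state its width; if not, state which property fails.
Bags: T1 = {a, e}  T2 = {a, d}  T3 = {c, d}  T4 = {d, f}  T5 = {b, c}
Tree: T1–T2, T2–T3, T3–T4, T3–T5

Vertex coverage: the bags together contain {a, b, c, d, e, f}, the full vertex set. Edge coverage: each edge of G has both endpoints in at least one bag. Running intersection: for every vertex, the bags containing it form a connected subtree. All three properties hold, so this is a valid tree decomposition of width max|bag| − 1 = 1, and hence tw(G) ≤ 1.

Yes; width 1.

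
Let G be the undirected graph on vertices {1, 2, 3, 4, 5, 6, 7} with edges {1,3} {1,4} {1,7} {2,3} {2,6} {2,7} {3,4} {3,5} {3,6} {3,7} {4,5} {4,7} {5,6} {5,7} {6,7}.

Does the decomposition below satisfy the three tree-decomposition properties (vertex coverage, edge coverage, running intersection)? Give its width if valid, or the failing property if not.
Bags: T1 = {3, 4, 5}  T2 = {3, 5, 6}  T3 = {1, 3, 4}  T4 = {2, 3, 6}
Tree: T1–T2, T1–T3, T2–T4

A tree decomposition must satisfy three properties: every vertex lies in some bag; for every edge, both endpoints lie together in some bag; and for every vertex, the bags containing it form a connected subtree. Here vertex 7 appears in no bag, so the decomposition is invalid.

No — vertex 7 appears in no bag.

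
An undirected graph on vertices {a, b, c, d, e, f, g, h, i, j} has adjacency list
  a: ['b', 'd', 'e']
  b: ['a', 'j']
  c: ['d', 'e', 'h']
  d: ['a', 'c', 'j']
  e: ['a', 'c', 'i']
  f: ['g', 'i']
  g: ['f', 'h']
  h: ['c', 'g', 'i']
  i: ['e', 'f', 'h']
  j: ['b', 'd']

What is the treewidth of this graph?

A width-2 tree decomposition is:
Bags: B1 = {f, g, h}  B2 = {f, h, i}  B3 = {c, h, i}  B4 = {c, e, i}  B5 = {c, d, e}  B6 = {a, d, e}  B7 = {a, d, j}  B8 = {a, b, j}
Tree: B1–B2, B2–B3, B3–B4, B4–B5, B5–B6, B6–B7, B7–B8
The largest bag has 3 vertices, giving width 2; this decomposition certifies tw(G) ≤ 2. The edges g–f–i–h–g form a cycle, so G is not a tree and its treewidth is at least 2. Therefore the treewidth is 2.

2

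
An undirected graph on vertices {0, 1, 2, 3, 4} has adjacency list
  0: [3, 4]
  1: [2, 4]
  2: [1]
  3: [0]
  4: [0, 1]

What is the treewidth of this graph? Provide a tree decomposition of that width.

Treewidth 1.
One such decomposition:
Bags: B1 = {0, 3}  B2 = {0, 4}  B3 = {1, 4}  B4 = {1, 2}
Tree: B1–B2, B2–B3, B3–B4

Each bag holds 2 vertices, so the decomposition has width 1, which upper-bounds the treewidth. G has an edge, so its treewidth is at least 1. Hence tw(G) = 1 exactly.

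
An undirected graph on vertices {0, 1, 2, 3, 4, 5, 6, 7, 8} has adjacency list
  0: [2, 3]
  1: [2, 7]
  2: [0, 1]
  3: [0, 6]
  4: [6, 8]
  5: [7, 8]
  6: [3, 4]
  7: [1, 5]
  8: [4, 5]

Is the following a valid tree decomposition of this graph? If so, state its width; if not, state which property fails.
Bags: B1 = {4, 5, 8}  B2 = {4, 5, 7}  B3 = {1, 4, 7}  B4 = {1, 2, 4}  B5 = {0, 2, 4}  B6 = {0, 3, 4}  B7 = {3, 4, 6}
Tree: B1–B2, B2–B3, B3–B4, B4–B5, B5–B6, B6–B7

Yes; width 2.

Every vertex of G appears in some bag (union = {0, 1, 2, 3, 4, 5, 6, 7, 8}); every edge is covered by a bag; and for each vertex v the set of bags containing v is connected in the bag tree. The decomposition is therefore valid. The largest bag has 3 vertices, so the width is 2.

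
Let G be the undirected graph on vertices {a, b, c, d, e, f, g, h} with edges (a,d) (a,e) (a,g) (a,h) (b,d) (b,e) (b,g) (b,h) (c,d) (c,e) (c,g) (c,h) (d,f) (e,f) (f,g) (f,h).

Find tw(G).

4

A width-4 tree decomposition is:
Bags: B1 = {a, b, c, f, g}  B2 = {a, b, c, f, h}  B3 = {a, b, c, d, f}  B4 = {a, b, c, e, f}
Tree: B1–B2, B2–B3, B3–B4
The largest bag has 5 vertices, giving width 4; this decomposition certifies tw(G) ≤ 4. For the lower bound: the 5 vertex sets {a,g}, {b,h}, {c,d}, {f}, {e} are disjoint, each induces a connected subgraph, and every pair is joined by at least one edge of G. Contracting each set to a single vertex therefore yields K_{5} as a minor, and since treewidth is minor-monotone, tw(G) ≥ tw(K_{5}) = 4. The upper and lower bounds meet at 4, so that is the treewidth.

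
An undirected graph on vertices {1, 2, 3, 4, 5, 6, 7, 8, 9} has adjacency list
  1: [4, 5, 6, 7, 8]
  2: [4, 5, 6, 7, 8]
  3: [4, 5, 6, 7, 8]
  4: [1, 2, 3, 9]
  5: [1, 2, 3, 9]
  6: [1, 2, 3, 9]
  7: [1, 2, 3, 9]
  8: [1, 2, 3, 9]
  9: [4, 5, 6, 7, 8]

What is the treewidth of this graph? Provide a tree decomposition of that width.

Every bag has size at most 5, so the width is 5 − 1 = 4 and tw(G) ≤ 4. For the lower bound: the 5 vertex sets {1,6}, {2,7}, {8,9}, {3}, {5} are disjoint, each induces a connected subgraph, and every pair is joined by at least one edge of G. Contracting each set to a single vertex therefore yields K_{5} as a minor, and since treewidth is minor-monotone, tw(G) ≥ tw(K_{5}) = 4. The upper and lower bounds meet at 4, so that is the treewidth.

Treewidth 4.
Bags: B1 = {1, 2, 3, 6, 9}  B2 = {1, 2, 3, 7, 9}  B3 = {1, 2, 3, 8, 9}  B4 = {1, 2, 3, 5, 9}  B5 = {1, 2, 3, 4, 9}
Tree: B1–B2, B2–B3, B3–B4, B4–B5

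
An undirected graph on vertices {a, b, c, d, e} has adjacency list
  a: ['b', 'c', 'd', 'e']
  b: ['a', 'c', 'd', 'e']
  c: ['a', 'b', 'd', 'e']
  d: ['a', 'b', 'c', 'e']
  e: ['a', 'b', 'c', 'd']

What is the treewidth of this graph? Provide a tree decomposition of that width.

Treewidth 4.
One optimal decomposition is:
Bags: B1 = {a, b, c, d, e}
Tree: (single bag)

A single bag containing all 5 vertices is trivially a valid decomposition of width 4. Conversely, {a, b, c, d, e} is a clique of size 5, and the vertices of any clique must share a bag in every tree decomposition; so some bag has ≥ 5 vertices and tw(G) ≥ 4. Combining the bounds, tw(G) = 4.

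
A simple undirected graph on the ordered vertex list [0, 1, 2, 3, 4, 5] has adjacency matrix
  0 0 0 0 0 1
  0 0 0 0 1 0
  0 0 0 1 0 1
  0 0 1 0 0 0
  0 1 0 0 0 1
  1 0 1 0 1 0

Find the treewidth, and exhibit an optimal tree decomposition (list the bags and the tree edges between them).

Treewidth 1.
Bags: B1 = {0, 5}  B2 = {2, 5}  B3 = {4, 5}  B4 = {1, 4}  B5 = {2, 3}
Tree: B1–B2, B2–B3, B3–B4, B2–B5

Each bag holds 2 vertices, so the decomposition has width 1, which upper-bounds the treewidth. Since G has at least one edge (e.g. 5–0), it is not an edgeless graph, so tw(G) ≥ 1. The upper and lower bounds meet at 1, so that is the treewidth.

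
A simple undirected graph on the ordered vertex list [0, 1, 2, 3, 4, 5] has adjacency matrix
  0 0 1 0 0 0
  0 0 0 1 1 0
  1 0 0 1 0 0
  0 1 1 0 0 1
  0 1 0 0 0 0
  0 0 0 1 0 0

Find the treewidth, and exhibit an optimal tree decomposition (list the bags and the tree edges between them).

Treewidth 1.
Bags: B1 = {3, 5}  B2 = {1, 3}  B3 = {2, 3}  B4 = {0, 2}  B5 = {1, 4}
Tree: B1–B2, B1–B3, B3–B4, B2–B5

Every bag has size at most 2, so the width is 2 − 1 = 1 and tw(G) ≤ 1. Since G has at least one edge (e.g. 3–5), it is not an edgeless graph, so tw(G) ≥ 1. Hence tw(G) = 1 exactly.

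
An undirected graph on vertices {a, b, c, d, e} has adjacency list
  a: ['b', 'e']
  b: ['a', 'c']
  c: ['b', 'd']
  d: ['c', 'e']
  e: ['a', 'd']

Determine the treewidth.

A width-2 tree decomposition is:
Bags: B1 = {a, b, c}  B2 = {a, c, d}  B3 = {a, d, e}
Tree: B1–B2, B2–B3
The largest bag has 3 vertices, giving width 2; this decomposition certifies tw(G) ≤ 2. The edges a–b–c–d–e–a form a cycle, so G is not a tree and its treewidth is at least 2. Therefore the treewidth is 2.

2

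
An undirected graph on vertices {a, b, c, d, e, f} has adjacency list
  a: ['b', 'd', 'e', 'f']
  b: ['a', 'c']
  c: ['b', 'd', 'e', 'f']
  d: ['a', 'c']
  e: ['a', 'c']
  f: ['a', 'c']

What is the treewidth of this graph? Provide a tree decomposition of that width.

The largest bag has 3 vertices, giving width 2; this decomposition certifies tw(G) ≤ 2. The edges a–f–c–b–a form a cycle, so G is not a tree and its treewidth is at least 2. The upper and lower bounds meet at 2, so that is the treewidth.

Treewidth 2.
One such decomposition:
Bags: B1 = {a, c, f}  B2 = {a, b, c}  B3 = {a, c, d}  B4 = {a, c, e}
Tree: B1–B2, B2–B3, B3–B4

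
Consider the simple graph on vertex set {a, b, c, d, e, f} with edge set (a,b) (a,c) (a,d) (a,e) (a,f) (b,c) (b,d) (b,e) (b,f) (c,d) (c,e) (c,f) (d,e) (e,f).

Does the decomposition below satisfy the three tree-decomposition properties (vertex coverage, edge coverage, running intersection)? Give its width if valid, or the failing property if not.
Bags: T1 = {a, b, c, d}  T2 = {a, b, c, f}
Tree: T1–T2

No — vertex e appears in no bag.

A tree decomposition must satisfy three properties: every vertex lies in some bag; for every edge, both endpoints lie together in some bag; and for every vertex, the bags containing it form a connected subtree. Here vertex e appears in no bag, so the decomposition is invalid.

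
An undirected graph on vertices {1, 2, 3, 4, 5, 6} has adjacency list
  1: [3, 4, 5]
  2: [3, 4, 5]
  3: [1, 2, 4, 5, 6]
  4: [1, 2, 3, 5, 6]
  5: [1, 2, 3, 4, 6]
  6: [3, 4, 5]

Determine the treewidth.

A width-3 tree decomposition is:
Bags: B1 = {2, 3, 4, 5}  B2 = {1, 3, 4, 5}  B3 = {3, 4, 5, 6}
Tree: B1–B2, B2–B3
Every bag has size at most 4, so the width is 4 − 1 = 3 and tw(G) ≤ 3. For the lower bound, the 4 vertices {1, 3, 4, 5} are pairwise adjacent, and any tree decomposition puts a clique entirely inside one bag — forcing width ≥ 3. Hence tw(G) = 3 exactly.

3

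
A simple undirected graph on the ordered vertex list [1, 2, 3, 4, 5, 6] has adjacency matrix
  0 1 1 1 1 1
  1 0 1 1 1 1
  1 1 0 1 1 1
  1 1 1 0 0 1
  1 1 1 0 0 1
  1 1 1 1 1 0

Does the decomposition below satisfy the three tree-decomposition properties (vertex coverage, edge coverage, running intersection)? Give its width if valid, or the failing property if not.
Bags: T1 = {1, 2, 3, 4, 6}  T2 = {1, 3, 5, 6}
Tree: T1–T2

A tree decomposition must satisfy three properties: every vertex lies in some bag; for every edge, both endpoints lie together in some bag; and for every vertex, the bags containing it form a connected subtree. Here edge (2,5) lies in no bag, so the decomposition is invalid.

No — edge (2,5) lies in no bag.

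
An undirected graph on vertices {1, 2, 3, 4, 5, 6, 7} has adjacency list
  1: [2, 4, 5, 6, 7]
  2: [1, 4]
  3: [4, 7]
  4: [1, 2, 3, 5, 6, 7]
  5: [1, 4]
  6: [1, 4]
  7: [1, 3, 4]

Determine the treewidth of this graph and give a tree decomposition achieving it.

The largest bag has 3 vertices, giving width 2; this decomposition certifies tw(G) ≤ 2. For the lower bound, the 3 vertices {1, 2, 4} are pairwise adjacent, and any tree decomposition puts a clique entirely inside one bag — forcing width ≥ 2. Therefore the treewidth is 2.

Treewidth 2.
One optimal decomposition is:
Bags: B1 = {1, 4, 7}  B2 = {1, 4, 5}  B3 = {1, 4, 6}  B4 = {3, 4, 7}  B5 = {1, 2, 4}
Tree: B1–B2, B1–B3, B1–B4, B3–B5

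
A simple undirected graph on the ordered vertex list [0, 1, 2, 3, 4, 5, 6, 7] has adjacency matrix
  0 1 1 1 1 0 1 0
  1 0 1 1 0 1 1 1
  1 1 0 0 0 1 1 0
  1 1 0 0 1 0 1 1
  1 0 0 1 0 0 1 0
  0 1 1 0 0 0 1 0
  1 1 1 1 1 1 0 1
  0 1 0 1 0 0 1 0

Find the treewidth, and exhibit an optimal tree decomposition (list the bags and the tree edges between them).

The largest bag has 4 vertices, giving width 3; this decomposition certifies tw(G) ≤ 3. Conversely, {0, 1, 2, 6} is a clique of size 4, and the vertices of any clique must share a bag in every tree decomposition; so some bag has ≥ 4 vertices and tw(G) ≥ 3. The upper and lower bounds meet at 3, so that is the treewidth.

Treewidth 3.
Bags: B1 = {0, 1, 3, 6}  B2 = {0, 1, 2, 6}  B3 = {1, 3, 6, 7}  B4 = {1, 2, 5, 6}  B5 = {0, 3, 4, 6}
Tree: B1–B2, B1–B3, B2–B4, B1–B5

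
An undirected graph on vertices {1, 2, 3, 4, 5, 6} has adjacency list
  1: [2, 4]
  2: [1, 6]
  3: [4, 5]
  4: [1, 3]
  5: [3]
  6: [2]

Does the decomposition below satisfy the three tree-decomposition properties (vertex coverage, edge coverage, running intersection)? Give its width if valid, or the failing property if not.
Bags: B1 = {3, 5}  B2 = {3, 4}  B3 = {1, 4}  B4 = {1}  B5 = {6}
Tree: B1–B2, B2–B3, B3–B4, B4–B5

No — vertex 2 appears in no bag.

A tree decomposition must satisfy three properties: every vertex lies in some bag; for every edge, both endpoints lie together in some bag; and for every vertex, the bags containing it form a connected subtree. Here vertex 2 appears in no bag, so the decomposition is invalid.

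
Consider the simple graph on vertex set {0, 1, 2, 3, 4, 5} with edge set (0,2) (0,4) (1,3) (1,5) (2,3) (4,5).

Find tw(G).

2

A width-2 tree decomposition is:
Bags: B1 = {1, 3, 5}  B2 = {3, 4, 5}  B3 = {0, 3, 4}  B4 = {0, 2, 3}
Tree: B1–B2, B2–B3, B3–B4
Every bag has size at most 3, so the width is 3 − 1 = 2 and tw(G) ≤ 2. The edges 3–1–5–4–0–2–3 form a cycle, so G is not a tree and its treewidth is at least 2. The upper and lower bounds meet at 2, so that is the treewidth.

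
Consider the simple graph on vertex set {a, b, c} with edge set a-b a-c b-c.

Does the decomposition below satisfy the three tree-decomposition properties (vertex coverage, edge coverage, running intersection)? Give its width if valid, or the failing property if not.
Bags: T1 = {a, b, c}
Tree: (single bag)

Yes; width 2.

Checking the three conditions: (i) the bags cover all of {a, b, c}; (ii) for each edge, some bag contains both endpoints; (iii) the bags containing any fixed vertex form a subtree. All hold, so the decomposition is valid with width 3 − 1 = 2.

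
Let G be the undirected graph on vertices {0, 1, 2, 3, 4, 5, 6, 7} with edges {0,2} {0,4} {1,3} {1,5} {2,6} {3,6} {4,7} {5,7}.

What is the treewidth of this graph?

A width-2 tree decomposition is:
Bags: B1 = {1, 3, 6}  B2 = {1, 5, 6}  B3 = {5, 6, 7}  B4 = {4, 6, 7}  B5 = {0, 4, 6}  B6 = {0, 2, 6}
Tree: B1–B2, B2–B3, B3–B4, B4–B5, B5–B6
Each bag holds 3 vertices, so the decomposition has width 2, which upper-bounds the treewidth. Since 6–3–1–5–7–4–0–2–6 is a cycle in G, G is not acyclic. Forests are exactly the graphs of treewidth ≤ 1, so tw(G) ≥ 2. Combining the bounds, tw(G) = 2.

2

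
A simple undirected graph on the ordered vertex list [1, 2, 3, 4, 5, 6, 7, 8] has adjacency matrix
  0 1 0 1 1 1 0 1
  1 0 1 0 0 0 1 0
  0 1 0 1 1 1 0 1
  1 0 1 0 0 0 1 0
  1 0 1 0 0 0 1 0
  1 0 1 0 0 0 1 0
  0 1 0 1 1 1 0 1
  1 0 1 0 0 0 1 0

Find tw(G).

A width-3 tree decomposition is:
Bags: B1 = {1, 3, 4, 7}  B2 = {1, 3, 5, 7}  B3 = {1, 3, 7, 8}  B4 = {1, 3, 6, 7}  B5 = {1, 2, 3, 7}
Tree: B1–B2, B2–B3, B3–B4, B4–B5
Every bag has size at most 4, so the width is 4 − 1 = 3 and tw(G) ≤ 3. For the lower bound: the 4 vertex sets {4,7}, {3,5}, {1}, {8} are disjoint, each induces a connected subgraph, and every pair is joined by at least one edge of G. Contracting each set to a single vertex therefore yields K_{4} as a minor, and since treewidth is minor-monotone, tw(G) ≥ tw(K_{4}) = 3. Combining the bounds, tw(G) = 3.

3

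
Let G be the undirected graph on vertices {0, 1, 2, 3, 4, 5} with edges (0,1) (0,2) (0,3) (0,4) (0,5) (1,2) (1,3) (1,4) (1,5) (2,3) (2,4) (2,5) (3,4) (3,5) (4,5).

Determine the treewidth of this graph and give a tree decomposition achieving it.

With just one bag of size 6, the width is 6 − 1 = 5, so tw(G) ≤ 5. On the other hand G contains the 6-clique {0, 1, 2, 3, 4, 5}. A clique must lie in a single bag of any decomposition, so no decomposition can have width below 5. Combining the bounds, tw(G) = 5.

Treewidth 5.
One optimal decomposition is:
Bags: B1 = {0, 1, 2, 3, 4, 5}
Tree: (single bag)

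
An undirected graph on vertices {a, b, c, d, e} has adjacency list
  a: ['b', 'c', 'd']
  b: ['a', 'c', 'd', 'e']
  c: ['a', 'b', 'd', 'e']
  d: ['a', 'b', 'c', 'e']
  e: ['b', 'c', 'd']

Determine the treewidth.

A width-3 tree decomposition is:
Bags: B1 = {b, c, d, e}  B2 = {a, b, c, d}
Tree: B1–B2
Every bag has size at most 4, so the width is 4 − 1 = 3 and tw(G) ≤ 3. On the other hand G contains the 4-clique {b, c, d, e}. A clique must lie in a single bag of any decomposition, so no decomposition can have width below 3. Combining the bounds, tw(G) = 3.

3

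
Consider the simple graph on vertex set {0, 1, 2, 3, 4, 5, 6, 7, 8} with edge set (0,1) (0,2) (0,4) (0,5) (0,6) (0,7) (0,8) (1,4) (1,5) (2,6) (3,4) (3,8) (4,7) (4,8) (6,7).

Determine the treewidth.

A width-2 tree decomposition is:
Bags: B1 = {0, 4, 7}  B2 = {0, 4, 8}  B3 = {0, 6, 7}  B4 = {0, 2, 6}  B5 = {3, 4, 8}  B6 = {0, 1, 4}  B7 = {0, 1, 5}
Tree: B1–B2, B1–B3, B3–B4, B2–B5, B1–B6, B6–B7
Each bag holds 3 vertices, so the decomposition has width 2, which upper-bounds the treewidth. On the other hand G contains the 3-clique {0, 2, 6}. A clique must lie in a single bag of any decomposition, so no decomposition can have width below 2. The upper and lower bounds meet at 2, so that is the treewidth.

2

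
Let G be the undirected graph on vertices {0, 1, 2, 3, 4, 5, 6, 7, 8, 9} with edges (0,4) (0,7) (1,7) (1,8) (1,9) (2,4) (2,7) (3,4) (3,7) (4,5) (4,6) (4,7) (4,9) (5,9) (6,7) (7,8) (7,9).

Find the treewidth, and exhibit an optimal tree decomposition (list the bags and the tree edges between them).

The largest bag has 3 vertices, giving width 2; this decomposition certifies tw(G) ≤ 2. Conversely, {4, 5, 9} is a clique of size 3, and the vertices of any clique must share a bag in every tree decomposition; so some bag has ≥ 3 vertices and tw(G) ≥ 2. Hence tw(G) = 2 exactly.

Treewidth 2.
One such decomposition:
Bags: B1 = {1, 7, 8}  B2 = {1, 7, 9}  B3 = {4, 7, 9}  B4 = {3, 4, 7}  B5 = {0, 4, 7}  B6 = {4, 5, 9}  B7 = {4, 6, 7}  B8 = {2, 4, 7}
Tree: B1–B2, B2–B3, B3–B4, B4–B5, B3–B6, B3–B7, B7–B8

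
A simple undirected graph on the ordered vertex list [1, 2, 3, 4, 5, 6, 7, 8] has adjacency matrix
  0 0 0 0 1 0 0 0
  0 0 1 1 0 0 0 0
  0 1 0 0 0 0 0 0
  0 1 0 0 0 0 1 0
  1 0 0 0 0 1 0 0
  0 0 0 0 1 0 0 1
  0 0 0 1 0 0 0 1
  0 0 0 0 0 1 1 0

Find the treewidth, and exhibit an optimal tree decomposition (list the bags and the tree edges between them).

Treewidth 1.
One such decomposition:
Bags: B1 = {1, 5}  B2 = {5, 6}  B3 = {6, 8}  B4 = {7, 8}  B5 = {4, 7}  B6 = {2, 4}  B7 = {2, 3}
Tree: B1–B2, B2–B3, B3–B4, B4–B5, B5–B6, B6–B7

Every bag has size at most 2, so the width is 2 − 1 = 1 and tw(G) ≤ 1. Since G has at least one edge (e.g. 1–5), it is not an edgeless graph, so tw(G) ≥ 1. Hence tw(G) = 1 exactly.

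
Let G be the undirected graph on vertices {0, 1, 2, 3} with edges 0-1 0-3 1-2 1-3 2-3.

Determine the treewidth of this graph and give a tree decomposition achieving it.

The largest bag has 3 vertices, giving width 2; this decomposition certifies tw(G) ≤ 2. Conversely, {0, 1, 3} is a clique of size 3, and the vertices of any clique must share a bag in every tree decomposition; so some bag has ≥ 3 vertices and tw(G) ≥ 2. Combining the bounds, tw(G) = 2.

Treewidth 2.
Bags: B1 = {1, 2, 3}  B2 = {0, 1, 3}
Tree: B1–B2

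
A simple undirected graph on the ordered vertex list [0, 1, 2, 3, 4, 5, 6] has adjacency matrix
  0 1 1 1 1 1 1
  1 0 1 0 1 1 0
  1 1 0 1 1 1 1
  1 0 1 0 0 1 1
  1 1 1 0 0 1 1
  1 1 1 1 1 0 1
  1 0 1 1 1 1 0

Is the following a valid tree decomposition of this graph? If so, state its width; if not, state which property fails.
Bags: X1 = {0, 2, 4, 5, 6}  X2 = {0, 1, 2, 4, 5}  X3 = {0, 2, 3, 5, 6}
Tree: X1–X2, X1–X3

Checking the three conditions: (i) the bags cover all of {0, 1, 2, 3, 4, 5, 6}; (ii) for each edge, some bag contains both endpoints; (iii) the bags containing any fixed vertex form a subtree. All hold, so the decomposition is valid with width 5 − 1 = 4.

Yes; width 4.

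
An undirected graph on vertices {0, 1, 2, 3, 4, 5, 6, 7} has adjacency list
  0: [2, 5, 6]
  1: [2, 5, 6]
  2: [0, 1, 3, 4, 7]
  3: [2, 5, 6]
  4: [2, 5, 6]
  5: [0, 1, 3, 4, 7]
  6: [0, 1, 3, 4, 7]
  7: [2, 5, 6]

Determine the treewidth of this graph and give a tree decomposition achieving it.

The largest bag has 4 vertices, giving width 3; this decomposition certifies tw(G) ≤ 3. For the lower bound: the 4 vertex sets {2,4}, {6,7}, {5}, {0} are disjoint, each induces a connected subgraph, and every pair is joined by at least one edge of G. Contracting each set to a single vertex therefore yields K_{4} as a minor, and since treewidth is minor-monotone, tw(G) ≥ tw(K_{4}) = 3. The upper and lower bounds meet at 3, so that is the treewidth.

Treewidth 3.
One such decomposition:
Bags: B1 = {2, 4, 5, 6}  B2 = {2, 5, 6, 7}  B3 = {0, 2, 5, 6}  B4 = {1, 2, 5, 6}  B5 = {2, 3, 5, 6}
Tree: B1–B2, B2–B3, B3–B4, B4–B5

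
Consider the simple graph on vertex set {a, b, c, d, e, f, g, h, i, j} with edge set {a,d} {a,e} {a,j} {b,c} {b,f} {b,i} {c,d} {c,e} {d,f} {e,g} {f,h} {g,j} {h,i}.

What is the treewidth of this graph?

2

A width-2 tree decomposition is:
Bags: B1 = {f, h, i}  B2 = {b, f, i}  B3 = {b, d, f}  B4 = {b, c, d}  B5 = {a, c, d}  B6 = {a, c, e}  B7 = {a, e, j}  B8 = {e, g, j}
Tree: B1–B2, B2–B3, B3–B4, B4–B5, B5–B6, B6–B7, B7–B8
Each bag holds 3 vertices, so the decomposition has width 2, which upper-bounds the treewidth. Since h–i–b–f–h is a cycle in G, G is not acyclic. Forests are exactly the graphs of treewidth ≤ 1, so tw(G) ≥ 2. Hence tw(G) = 2 exactly.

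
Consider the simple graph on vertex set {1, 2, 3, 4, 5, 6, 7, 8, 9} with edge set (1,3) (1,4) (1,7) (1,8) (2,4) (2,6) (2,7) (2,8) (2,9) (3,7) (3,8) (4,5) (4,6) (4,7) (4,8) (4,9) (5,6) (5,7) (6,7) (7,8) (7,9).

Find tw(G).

A width-3 tree decomposition is:
Bags: B1 = {1, 4, 7, 8}  B2 = {2, 4, 7, 8}  B3 = {2, 4, 7, 9}  B4 = {2, 4, 6, 7}  B5 = {1, 3, 7, 8}  B6 = {4, 5, 6, 7}
Tree: B1–B2, B2–B3, B3–B4, B1–B5, B4–B6
The largest bag has 4 vertices, giving width 3; this decomposition certifies tw(G) ≤ 3. For the lower bound, the 4 vertices {1, 3, 7, 8} are pairwise adjacent, and any tree decomposition puts a clique entirely inside one bag — forcing width ≥ 3. Hence tw(G) = 3 exactly.

3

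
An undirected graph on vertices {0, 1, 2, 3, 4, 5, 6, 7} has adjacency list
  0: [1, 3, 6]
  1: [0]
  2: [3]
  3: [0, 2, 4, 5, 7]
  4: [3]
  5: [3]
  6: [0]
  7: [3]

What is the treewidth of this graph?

1

A width-1 tree decomposition is:
Bags: B1 = {0, 3}  B2 = {0, 6}  B3 = {3, 4}  B4 = {2, 3}  B5 = {0, 1}  B6 = {3, 5}  B7 = {3, 7}
Tree: B1–B2, B1–B3, B1–B4, B1–B5, B1–B6, B3–B7
The largest bag has 2 vertices, giving width 1; this decomposition certifies tw(G) ≤ 1. Any graph with an edge has treewidth ≥ 1, and G has the edge 0–3. The upper and lower bounds meet at 1, so that is the treewidth.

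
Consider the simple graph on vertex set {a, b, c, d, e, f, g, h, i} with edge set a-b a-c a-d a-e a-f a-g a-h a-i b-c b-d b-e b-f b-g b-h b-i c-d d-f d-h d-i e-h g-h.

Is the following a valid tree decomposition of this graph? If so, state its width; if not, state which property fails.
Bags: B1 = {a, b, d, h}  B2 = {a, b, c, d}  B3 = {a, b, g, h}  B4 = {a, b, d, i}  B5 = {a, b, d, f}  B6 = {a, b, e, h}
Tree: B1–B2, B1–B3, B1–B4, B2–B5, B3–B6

Yes; width 3.

Vertex coverage: the bags together contain {a, b, c, d, e, f, g, h, i}, the full vertex set. Edge coverage: each edge of G has both endpoints in at least one bag. Running intersection: for every vertex, the bags containing it form a connected subtree. All three properties hold, so this is a valid tree decomposition of width max|bag| − 1 = 3, and hence tw(G) ≤ 3.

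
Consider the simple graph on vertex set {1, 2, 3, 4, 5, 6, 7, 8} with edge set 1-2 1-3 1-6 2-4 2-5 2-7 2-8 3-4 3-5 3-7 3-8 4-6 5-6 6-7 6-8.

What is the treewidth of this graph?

3

A width-3 tree decomposition is:
Bags: B1 = {1, 2, 3, 6}  B2 = {2, 3, 5, 6}  B3 = {2, 3, 6, 7}  B4 = {2, 3, 4, 6}  B5 = {2, 3, 6, 8}
Tree: B1–B2, B2–B3, B3–B4, B4–B5
Each bag holds 4 vertices, so the decomposition has width 3, which upper-bounds the treewidth. For the lower bound: the 4 vertex sets {1,2}, {5,6}, {3}, {7} are disjoint, each induces a connected subgraph, and every pair is joined by at least one edge of G. Contracting each set to a single vertex therefore yields K_{4} as a minor, and since treewidth is minor-monotone, tw(G) ≥ tw(K_{4}) = 3. Hence tw(G) = 3 exactly.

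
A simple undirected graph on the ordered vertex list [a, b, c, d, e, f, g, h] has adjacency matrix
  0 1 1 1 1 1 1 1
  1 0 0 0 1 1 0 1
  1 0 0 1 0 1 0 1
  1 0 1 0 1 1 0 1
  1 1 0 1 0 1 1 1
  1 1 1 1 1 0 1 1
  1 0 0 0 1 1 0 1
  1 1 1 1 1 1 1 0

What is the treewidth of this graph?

A width-4 tree decomposition is:
Bags: B1 = {a, e, f, g, h}  B2 = {a, d, e, f, h}  B3 = {a, b, e, f, h}  B4 = {a, c, d, f, h}
Tree: B1–B2, B1–B3, B2–B4
Every bag has size at most 5, so the width is 5 − 1 = 4 and tw(G) ≤ 4. For the lower bound, the 5 vertices {a, d, e, f, h} are pairwise adjacent, and any tree decomposition puts a clique entirely inside one bag — forcing width ≥ 4. Combining the bounds, tw(G) = 4.

4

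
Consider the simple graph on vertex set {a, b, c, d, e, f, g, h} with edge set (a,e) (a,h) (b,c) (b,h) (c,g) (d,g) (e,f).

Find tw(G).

A width-1 tree decomposition is:
Bags: B1 = {e, f}  B2 = {a, e}  B3 = {a, h}  B4 = {b, h}  B5 = {b, c}  B6 = {c, g}  B7 = {d, g}
Tree: B1–B2, B2–B3, B3–B4, B4–B5, B5–B6, B6–B7
The largest bag has 2 vertices, giving width 1; this decomposition certifies tw(G) ≤ 1. G has an edge, so its treewidth is at least 1. Therefore the treewidth is 1.

1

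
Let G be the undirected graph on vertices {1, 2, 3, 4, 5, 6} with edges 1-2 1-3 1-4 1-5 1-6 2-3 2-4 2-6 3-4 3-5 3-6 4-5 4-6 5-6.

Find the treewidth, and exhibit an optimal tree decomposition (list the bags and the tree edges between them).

The largest bag has 5 vertices, giving width 4; this decomposition certifies tw(G) ≤ 4. Conversely, {1, 2, 3, 4, 6} is a clique of size 5, and the vertices of any clique must share a bag in every tree decomposition; so some bag has ≥ 5 vertices and tw(G) ≥ 4. Therefore the treewidth is 4.

Treewidth 4.
Bags: B1 = {1, 3, 4, 5, 6}  B2 = {1, 2, 3, 4, 6}
Tree: B1–B2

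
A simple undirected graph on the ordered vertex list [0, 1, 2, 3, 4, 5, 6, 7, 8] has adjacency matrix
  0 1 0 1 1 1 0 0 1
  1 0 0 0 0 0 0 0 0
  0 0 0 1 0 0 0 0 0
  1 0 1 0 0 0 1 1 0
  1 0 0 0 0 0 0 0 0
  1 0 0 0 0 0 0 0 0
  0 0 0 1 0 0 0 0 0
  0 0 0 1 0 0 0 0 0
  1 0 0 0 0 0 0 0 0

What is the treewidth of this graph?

1

A width-1 tree decomposition is:
Bags: B1 = {0, 3}  B2 = {0, 4}  B3 = {3, 6}  B4 = {0, 1}  B5 = {0, 8}  B6 = {3, 7}  B7 = {0, 5}  B8 = {2, 3}
Tree: B1–B2, B1–B3, B1–B4, B1–B5, B1–B6, B5–B7, B6–B8
The largest bag has 2 vertices, giving width 1; this decomposition certifies tw(G) ≤ 1. Any graph with an edge has treewidth ≥ 1, and G has the edge 3–0. Combining the bounds, tw(G) = 1.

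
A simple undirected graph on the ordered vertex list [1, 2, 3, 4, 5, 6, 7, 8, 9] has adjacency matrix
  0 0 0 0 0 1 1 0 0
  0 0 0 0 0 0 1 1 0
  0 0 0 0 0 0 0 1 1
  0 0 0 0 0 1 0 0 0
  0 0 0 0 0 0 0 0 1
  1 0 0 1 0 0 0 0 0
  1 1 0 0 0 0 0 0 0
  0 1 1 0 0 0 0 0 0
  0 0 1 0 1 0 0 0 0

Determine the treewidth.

1

A width-1 tree decomposition is:
Bags: B1 = {4, 6}  B2 = {1, 6}  B3 = {1, 7}  B4 = {2, 7}  B5 = {2, 8}  B6 = {3, 8}  B7 = {3, 9}  B8 = {5, 9}
Tree: B1–B2, B2–B3, B3–B4, B4–B5, B5–B6, B6–B7, B7–B8
Each bag holds 2 vertices, so the decomposition has width 1, which upper-bounds the treewidth. Since G has at least one edge (e.g. 4–6), it is not an edgeless graph, so tw(G) ≥ 1. The upper and lower bounds meet at 1, so that is the treewidth.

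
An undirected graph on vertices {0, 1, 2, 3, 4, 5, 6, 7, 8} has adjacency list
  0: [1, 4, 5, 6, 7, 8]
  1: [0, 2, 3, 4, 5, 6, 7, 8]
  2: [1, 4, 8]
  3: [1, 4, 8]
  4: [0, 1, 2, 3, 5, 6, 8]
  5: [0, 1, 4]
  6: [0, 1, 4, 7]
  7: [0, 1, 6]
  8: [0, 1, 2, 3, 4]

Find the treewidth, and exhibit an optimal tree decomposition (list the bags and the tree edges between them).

Treewidth 3.
Bags: B1 = {0, 1, 4, 8}  B2 = {0, 1, 4, 6}  B3 = {0, 1, 6, 7}  B4 = {1, 2, 4, 8}  B5 = {1, 3, 4, 8}  B6 = {0, 1, 4, 5}
Tree: B1–B2, B2–B3, B1–B4, B1–B5, B1–B6

Every bag has size at most 4, so the width is 4 − 1 = 3 and tw(G) ≤ 3. For the lower bound, the 4 vertices {0, 1, 4, 8} are pairwise adjacent, and any tree decomposition puts a clique entirely inside one bag — forcing width ≥ 3. Therefore the treewidth is 3.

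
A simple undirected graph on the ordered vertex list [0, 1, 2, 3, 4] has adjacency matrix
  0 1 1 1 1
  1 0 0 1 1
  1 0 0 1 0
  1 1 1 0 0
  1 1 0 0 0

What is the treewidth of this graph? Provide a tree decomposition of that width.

The largest bag has 3 vertices, giving width 2; this decomposition certifies tw(G) ≤ 2. Conversely, {0, 1, 3} is a clique of size 3, and the vertices of any clique must share a bag in every tree decomposition; so some bag has ≥ 3 vertices and tw(G) ≥ 2. Hence tw(G) = 2 exactly.

Treewidth 2.
One such decomposition:
Bags: B1 = {0, 1, 3}  B2 = {0, 2, 3}  B3 = {0, 1, 4}
Tree: B1–B2, B1–B3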